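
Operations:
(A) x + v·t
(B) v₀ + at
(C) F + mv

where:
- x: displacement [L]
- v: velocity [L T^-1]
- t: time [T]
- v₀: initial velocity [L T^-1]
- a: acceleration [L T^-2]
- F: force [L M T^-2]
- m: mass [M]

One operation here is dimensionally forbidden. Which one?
(C) F + mv

(A) x + v·t: x [L] and v·t [L] — same dimensions ✓
(B) v₀ + at: v₀ [L T^-1] and at [L T^-1] — same dimensions ✓
(C) F + mv: F [L M T^-2] and mv [L M T^-1] — different dimensions cannot be added/subtracted ✗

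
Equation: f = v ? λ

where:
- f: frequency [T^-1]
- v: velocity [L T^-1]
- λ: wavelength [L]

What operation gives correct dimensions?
division (÷): f = v ÷ λ

f [T^-1]; v [L T^-1]; λ [L].
v × λ → [L^2 T^-1] ✗
v ÷ λ → [T^-1] ✓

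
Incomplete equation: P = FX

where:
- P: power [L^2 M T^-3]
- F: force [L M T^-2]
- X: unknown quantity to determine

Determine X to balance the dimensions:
X = v (velocity), dimensions [L T^-1]

P has dimensions [L^2 M T^-3]; the rest of the RHS (F) has dimensions [L M T^-2].
So X must have dimensions [L T^-1] — X = v (velocity).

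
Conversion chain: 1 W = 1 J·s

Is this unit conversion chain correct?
The chain is incorrect (it contains an error).

Incorrect: Watt is J/s, not J·s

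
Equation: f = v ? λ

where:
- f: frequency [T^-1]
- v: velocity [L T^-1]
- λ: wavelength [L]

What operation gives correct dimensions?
division (÷): f = v ÷ λ

f [T^-1]; v [L T^-1]; λ [L].
v × λ → [L^2 T^-1] ✗
v ÷ λ → [T^-1] ✓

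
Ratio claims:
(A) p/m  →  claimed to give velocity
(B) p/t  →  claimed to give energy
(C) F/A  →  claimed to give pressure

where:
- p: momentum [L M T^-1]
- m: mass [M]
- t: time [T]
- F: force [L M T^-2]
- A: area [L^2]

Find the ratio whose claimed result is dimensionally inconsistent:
(B) p/t does not give energy

(A) p/m: [L T^-1] = velocity [L T^-1] ✓
(B) p/t: [L M T^-2] ≠ energy [L^2 M T^-2] ✗
(C) F/A: [L^-1 M T^-2] = pressure [L^-1 M T^-2] ✓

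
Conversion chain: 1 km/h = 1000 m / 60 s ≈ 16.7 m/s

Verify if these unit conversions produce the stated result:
The chain is incorrect (it contains an error).

Incorrect: 1 h = 3600 s, not 60 s (1 km/h ≈ 0.278 m/s)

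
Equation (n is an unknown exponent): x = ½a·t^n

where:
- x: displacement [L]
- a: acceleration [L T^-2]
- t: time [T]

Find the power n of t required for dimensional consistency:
n = 2

x has dimensions [L]; t has dimensions [T].
The rest of the RHS has dimensions [L T^-2], so t^n must supply [T^2].
With n = 2: ½a·t^2 has dimensions [L], matching the LHS ✓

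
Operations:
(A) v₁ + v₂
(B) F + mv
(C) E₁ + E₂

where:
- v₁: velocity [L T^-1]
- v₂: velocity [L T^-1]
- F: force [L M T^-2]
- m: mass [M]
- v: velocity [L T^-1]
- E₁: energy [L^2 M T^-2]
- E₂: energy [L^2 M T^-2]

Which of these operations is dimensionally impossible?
(B) F + mv

(A) v₁ + v₂: v₁ [L T^-1] and v₂ [L T^-1] — same dimensions ✓
(B) F + mv: F [L M T^-2] and mv [L M T^-1] — different dimensions cannot be added/subtracted ✗
(C) E₁ + E₂: E₁ [L^2 M T^-2] and E₂ [L^2 M T^-2] — same dimensions ✓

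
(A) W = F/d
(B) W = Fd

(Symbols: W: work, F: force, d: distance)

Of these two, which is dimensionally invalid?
(A)

(A) W = F/d: LHS [L^2 M T^-2], RHS [M T^-2] ✗
(B) W = Fd: LHS [L^2 M T^-2], RHS [L^2 M T^-2] ✓

Expression (A) W = F/d is dimensionally incorrect.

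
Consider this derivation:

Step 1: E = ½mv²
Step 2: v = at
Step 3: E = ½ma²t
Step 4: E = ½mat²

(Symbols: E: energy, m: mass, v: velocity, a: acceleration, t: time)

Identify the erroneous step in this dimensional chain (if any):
Step 3

Step 1: E = ½mv² → LHS [L^2 M T^-2], RHS [L^2 M T^-2] ✓
Step 2: v = at → LHS [L T^-1], RHS [L T^-1] ✓
Step 3: E = ½ma²t → LHS [L^2 M T^-2], RHS [L^2 M T^-3] ✗

The first dimensional inconsistency appears in step 3: E = ½ma²t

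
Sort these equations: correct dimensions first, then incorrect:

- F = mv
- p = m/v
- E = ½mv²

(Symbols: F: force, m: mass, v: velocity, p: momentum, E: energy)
Dimensionally correct: E = ½mv²
Dimensionally incorrect: F = mv, p = m/v
Ordered (correct first, then incorrect): E = ½mv², F = mv, p = m/v

- F = mv: LHS [L M T^-2], RHS [L M T^-1] → incorrect ✗
- p = m/v: LHS [L M T^-1], RHS [L^-1 M T] → incorrect ✗
- E = ½mv²: LHS [L^2 M T^-2], RHS [L^2 M T^-2] → correct ✓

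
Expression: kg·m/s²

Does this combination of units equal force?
Yes

The expression kg·m/s² has dimensions [L M T^-2], which is exactly force [L M T^-2].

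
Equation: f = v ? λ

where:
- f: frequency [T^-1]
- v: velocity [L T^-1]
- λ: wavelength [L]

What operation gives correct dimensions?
division (÷): f = v ÷ λ

f [T^-1]; v [L T^-1]; λ [L].
v × λ → [L^2 T^-1] ✗
v ÷ λ → [T^-1] ✓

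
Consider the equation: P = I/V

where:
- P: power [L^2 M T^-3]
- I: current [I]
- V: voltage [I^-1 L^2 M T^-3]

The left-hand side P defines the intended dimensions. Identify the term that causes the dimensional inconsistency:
The right-hand side term I/V

P has dimensions [L^2 M T^-3], but I/V has dimensions [I^2 L^-2 M^-1 T^3], so the term I/V is dimensionally wrong for P.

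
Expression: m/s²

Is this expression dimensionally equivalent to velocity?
No

The expression m/s² has dimensions [L T^-2], but velocity has dimensions [L T^-1].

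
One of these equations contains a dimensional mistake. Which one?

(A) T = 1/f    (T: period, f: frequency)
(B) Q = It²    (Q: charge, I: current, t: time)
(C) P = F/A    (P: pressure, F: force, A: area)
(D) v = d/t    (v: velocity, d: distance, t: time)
(B) Q = It²

The equation (B) Q = It² is dimensionally incorrect.

LHS (Q): [I T]
RHS (It²): [I T^2] ✗

The dimensions do not match. The other three equations balance.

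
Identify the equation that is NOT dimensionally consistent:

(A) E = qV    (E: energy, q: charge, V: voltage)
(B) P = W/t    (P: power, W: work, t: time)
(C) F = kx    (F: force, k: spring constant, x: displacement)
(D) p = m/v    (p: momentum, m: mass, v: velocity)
(D) p = m/v

The equation (D) p = m/v is dimensionally incorrect.

LHS (p): [L M T^-1]
RHS (m/v): [L^-1 M T] ✗

The dimensions do not match. The other three equations balance.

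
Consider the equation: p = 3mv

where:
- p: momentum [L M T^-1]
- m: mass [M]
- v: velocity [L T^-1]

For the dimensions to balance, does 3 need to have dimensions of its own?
No

p has dimensions [L M T^-1] and mv already has dimensions [L M T^-1], so the equation balances without 3 contributing any dimensions. 3 is a pure (dimensionless) number; changing or removing it would not affect dimensional consistency.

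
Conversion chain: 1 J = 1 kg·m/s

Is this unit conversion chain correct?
The chain is incorrect (it contains an error).

Incorrect: Joule is kg·m²/s², not kg·m/s (that is momentum)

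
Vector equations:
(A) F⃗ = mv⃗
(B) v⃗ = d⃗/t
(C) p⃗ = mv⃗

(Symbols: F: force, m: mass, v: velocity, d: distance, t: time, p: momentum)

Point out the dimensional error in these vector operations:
(A) F⃗ = mv⃗

(A) F⃗ = mv⃗: LHS [L M T^-2], RHS [L M T^-1] ✗ — mass times velocity is momentum, not force; should be ma⃗
(B) v⃗ = d⃗/t: LHS [L T^-1], RHS [L T^-1] ✓ — displacement (vector) divided by time (scalar)
(C) p⃗ = mv⃗: LHS [L M T^-1], RHS [L M T^-1] ✓ — mass (scalar) times velocity (vector)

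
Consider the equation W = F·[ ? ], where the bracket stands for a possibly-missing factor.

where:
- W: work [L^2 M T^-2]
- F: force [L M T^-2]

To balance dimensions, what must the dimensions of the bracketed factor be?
[L] — length (e.g. a distance d)

W has dimensions [L^2 M T^-2]; F has dimensions [L M T^-2].
The bracketed factor must supply [L^2 M T^-2] / [L M T^-2] = [L].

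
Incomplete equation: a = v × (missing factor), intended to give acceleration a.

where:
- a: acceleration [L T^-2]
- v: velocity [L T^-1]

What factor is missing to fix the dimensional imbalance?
1/t (inverse time), dimensions [T^-1]

a has dimensions [L T^-2] and v has dimensions [L T^-1].
The missing factor must have dimensions [L T^-2] / [L T^-1] = [T^-1], i.e. inverse time (1/t).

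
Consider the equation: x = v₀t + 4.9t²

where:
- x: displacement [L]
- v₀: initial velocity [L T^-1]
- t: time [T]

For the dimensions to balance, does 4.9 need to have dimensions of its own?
Yes

x has dimensions [L], while t² alone has dimensions [T^2]. For the equation to balance, the factor 4.9 must carry dimensions [L T^-2] — it is a dimensional constant (a numerical value of a physical quantity with its units suppressed), not a pure number.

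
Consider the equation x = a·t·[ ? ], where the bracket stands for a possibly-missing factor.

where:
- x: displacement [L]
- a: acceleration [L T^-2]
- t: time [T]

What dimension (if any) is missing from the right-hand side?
[T] — time (e.g. t)

x has dimensions [L]; a·t has dimensions [L T^-1].
The bracketed factor must supply [L] / [L T^-1] = [T].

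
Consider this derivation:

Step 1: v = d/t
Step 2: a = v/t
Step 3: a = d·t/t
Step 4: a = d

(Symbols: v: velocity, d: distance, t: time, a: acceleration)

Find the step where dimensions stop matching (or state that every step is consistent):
Step 3

Step 1: v = d/t → LHS [L T^-1], RHS [L T^-1] ✓
Step 2: a = v/t → LHS [L T^-2], RHS [L T^-2] ✓
Step 3: a = d·t/t → LHS [L T^-2], RHS [L] ✗

The first dimensional inconsistency appears in step 3: a = d·t/t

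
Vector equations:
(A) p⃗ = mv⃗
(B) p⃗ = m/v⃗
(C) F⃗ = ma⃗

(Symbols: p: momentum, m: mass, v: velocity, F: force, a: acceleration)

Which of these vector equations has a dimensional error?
(B) p⃗ = m/v⃗

(A) p⃗ = mv⃗: LHS [L M T^-1], RHS [L M T^-1] ✓ — mass (scalar) times velocity (vector)
(B) p⃗ = m/v⃗: LHS [L M T^-1], RHS [L^-1 M T] ✗ — momentum is mass times velocity; should be mv⃗ (and division by a vector is undefined)
(C) F⃗ = ma⃗: LHS [L M T^-2], RHS [L M T^-2] ✓ — Force and acceleration are vectors, mass is a scalar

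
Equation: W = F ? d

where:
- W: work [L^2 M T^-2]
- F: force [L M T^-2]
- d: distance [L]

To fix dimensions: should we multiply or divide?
multiplication (×): W = F × d

W [L^2 M T^-2]; F [L M T^-2]; d [L].
F × d → [L^2 M T^-2] ✓
F ÷ d → [M T^-2] ✗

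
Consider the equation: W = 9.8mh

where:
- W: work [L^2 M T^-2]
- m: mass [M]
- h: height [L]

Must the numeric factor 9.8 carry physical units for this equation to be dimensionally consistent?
Yes

W has dimensions [L^2 M T^-2], while mh alone has dimensions [L M]. For the equation to balance, the factor 9.8 must carry dimensions [L T^-2] — it is a dimensional constant (a numerical value of a physical quantity with its units suppressed), not a pure number.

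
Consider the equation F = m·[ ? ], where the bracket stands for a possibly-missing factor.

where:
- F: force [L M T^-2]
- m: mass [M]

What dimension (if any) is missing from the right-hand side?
[L T^-2] — acceleration (e.g. a)

F has dimensions [L M T^-2]; m has dimensions [M].
The bracketed factor must supply [L M T^-2] / [M] = [L T^-2].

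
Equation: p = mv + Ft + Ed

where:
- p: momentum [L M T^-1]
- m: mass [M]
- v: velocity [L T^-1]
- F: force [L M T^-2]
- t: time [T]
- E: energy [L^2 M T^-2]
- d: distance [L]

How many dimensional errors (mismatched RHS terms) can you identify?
1

LHS p: [L M T^-1]
- mv: [L M T^-1] ✓
- Ft: [L M T^-1] ✓
- Ed: [L^3 M T^-2] ✗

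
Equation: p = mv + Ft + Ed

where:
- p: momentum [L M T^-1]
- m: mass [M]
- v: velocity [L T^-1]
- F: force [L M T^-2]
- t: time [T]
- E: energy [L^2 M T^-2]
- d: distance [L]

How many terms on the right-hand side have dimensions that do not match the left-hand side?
1

LHS p: [L M T^-1]
- mv: [L M T^-1] ✓
- Ft: [L M T^-1] ✓
- Ed: [L^3 M T^-2] ✗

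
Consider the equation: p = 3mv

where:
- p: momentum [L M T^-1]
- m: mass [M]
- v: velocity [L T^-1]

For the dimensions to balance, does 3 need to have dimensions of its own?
No

p has dimensions [L M T^-1] and mv already has dimensions [L M T^-1], so the equation balances without 3 contributing any dimensions. 3 is a pure (dimensionless) number; changing or removing it would not affect dimensional consistency.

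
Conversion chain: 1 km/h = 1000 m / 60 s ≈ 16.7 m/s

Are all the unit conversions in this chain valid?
The chain is incorrect (it contains an error).

Incorrect: 1 h = 3600 s, not 60 s (1 km/h ≈ 0.278 m/s)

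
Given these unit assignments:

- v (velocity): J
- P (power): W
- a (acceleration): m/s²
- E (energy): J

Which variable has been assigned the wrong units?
v

The variable v (velocity) should have units m/s, not J.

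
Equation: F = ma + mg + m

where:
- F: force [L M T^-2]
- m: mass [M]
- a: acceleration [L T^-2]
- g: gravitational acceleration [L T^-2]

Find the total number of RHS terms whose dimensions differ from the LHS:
1

LHS F: [L M T^-2]
- ma: [L M T^-2] ✓
- mg: [L M T^-2] ✓
- m: [M] ✗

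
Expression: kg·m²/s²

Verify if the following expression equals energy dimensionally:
Yes

The expression kg·m²/s² has dimensions [L^2 M T^-2], which is exactly energy [L^2 M T^-2].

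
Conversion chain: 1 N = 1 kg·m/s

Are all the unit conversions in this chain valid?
The chain is incorrect (it contains an error).

Incorrect: Newton is kg·m/s², not kg·m/s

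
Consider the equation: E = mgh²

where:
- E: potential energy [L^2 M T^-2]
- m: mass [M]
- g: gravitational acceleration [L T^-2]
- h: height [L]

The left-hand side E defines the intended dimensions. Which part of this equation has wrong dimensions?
The right-hand side term mgh²

E has dimensions [L^2 M T^-2], but mgh² has dimensions [L^3 M T^-2], so the term mgh² is dimensionally wrong for E.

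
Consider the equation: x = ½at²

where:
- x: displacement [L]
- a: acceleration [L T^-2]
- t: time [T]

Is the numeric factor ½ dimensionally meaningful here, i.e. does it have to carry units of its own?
No

x has dimensions [L] and at² already has dimensions [L], so the equation balances without ½ contributing any dimensions. ½ is a pure (dimensionless) number; changing or removing it would not affect dimensional consistency.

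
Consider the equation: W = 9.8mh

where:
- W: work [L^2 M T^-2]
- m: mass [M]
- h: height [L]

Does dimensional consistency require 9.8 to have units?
Yes

W has dimensions [L^2 M T^-2], while mh alone has dimensions [L M]. For the equation to balance, the factor 9.8 must carry dimensions [L T^-2] — it is a dimensional constant (a numerical value of a physical quantity with its units suppressed), not a pure number.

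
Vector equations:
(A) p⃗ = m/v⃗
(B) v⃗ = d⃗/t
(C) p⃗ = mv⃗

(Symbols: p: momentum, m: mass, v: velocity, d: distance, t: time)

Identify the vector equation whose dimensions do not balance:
(A) p⃗ = m/v⃗

(A) p⃗ = m/v⃗: LHS [L M T^-1], RHS [L^-1 M T] ✗ — momentum is mass times velocity; should be mv⃗ (and division by a vector is undefined)
(B) v⃗ = d⃗/t: LHS [L T^-1], RHS [L T^-1] ✓ — displacement (vector) divided by time (scalar)
(C) p⃗ = mv⃗: LHS [L M T^-1], RHS [L M T^-1] ✓ — mass (scalar) times velocity (vector)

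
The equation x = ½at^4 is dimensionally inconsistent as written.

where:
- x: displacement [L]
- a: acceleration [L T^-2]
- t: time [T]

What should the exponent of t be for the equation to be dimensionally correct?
The exponent of t should be 2: x = ½at^2

The LHS x has dimensions [L]; t has dimensions [T].
As written, the RHS ½at^4 (exponent 4 on t) has dimensions [L T^2], which does not match.
With exponent 2, the RHS ½at^2 has dimensions [L], matching the LHS.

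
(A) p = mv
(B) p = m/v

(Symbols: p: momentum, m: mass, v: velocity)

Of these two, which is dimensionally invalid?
(B)

(A) p = mv: LHS [L M T^-1], RHS [L M T^-1] ✓
(B) p = m/v: LHS [L M T^-1], RHS [L^-1 M T] ✗

Expression (B) p = m/v is dimensionally incorrect.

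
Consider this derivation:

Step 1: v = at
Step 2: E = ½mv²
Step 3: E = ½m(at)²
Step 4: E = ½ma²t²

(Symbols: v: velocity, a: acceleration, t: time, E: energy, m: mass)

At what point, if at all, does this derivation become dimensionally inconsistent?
No step introduces an error — all steps are dimensionally consistent.

Step 1: v = at → LHS [L T^-1], RHS [L T^-1] ✓
Step 2: E = ½mv² → LHS [L^2 M T^-2], RHS [L^2 M T^-2] ✓
Step 3: E = ½m(at)² → LHS [L^2 M T^-2], RHS [L^2 M T^-2] ✓
Step 4: E = ½ma²t² → LHS [L^2 M T^-2], RHS [L^2 M T^-2] ✓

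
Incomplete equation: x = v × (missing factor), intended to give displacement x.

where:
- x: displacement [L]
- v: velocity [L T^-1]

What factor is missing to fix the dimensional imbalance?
t (time), dimensions [T]

x has dimensions [L] and v has dimensions [L T^-1].
The missing factor must have dimensions [L] / [L T^-1] = [T], i.e. time (t).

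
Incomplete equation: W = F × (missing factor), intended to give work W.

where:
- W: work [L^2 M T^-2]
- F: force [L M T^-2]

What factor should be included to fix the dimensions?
d (distance), dimensions [L]

W has dimensions [L^2 M T^-2] and F has dimensions [L M T^-2].
The missing factor must have dimensions [L^2 M T^-2] / [L M T^-2] = [L], i.e. distance (d).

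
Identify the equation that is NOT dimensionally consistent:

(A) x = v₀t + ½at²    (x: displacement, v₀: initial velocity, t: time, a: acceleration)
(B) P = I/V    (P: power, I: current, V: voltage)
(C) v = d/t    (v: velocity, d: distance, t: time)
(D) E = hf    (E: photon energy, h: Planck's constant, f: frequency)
(B) P = I/V

The equation (B) P = I/V is dimensionally incorrect.

LHS (P): [L^2 M T^-3]
RHS (I/V): [I^2 L^-2 M^-1 T^3] ✗

The dimensions do not match. The other three equations balance.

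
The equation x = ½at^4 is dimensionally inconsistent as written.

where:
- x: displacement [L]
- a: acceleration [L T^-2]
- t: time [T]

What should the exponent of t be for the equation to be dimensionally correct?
The exponent of t should be 2: x = ½at^2

The LHS x has dimensions [L]; t has dimensions [T].
As written, the RHS ½at^4 (exponent 4 on t) has dimensions [L T^2], which does not match.
With exponent 2, the RHS ½at^2 has dimensions [L], matching the LHS.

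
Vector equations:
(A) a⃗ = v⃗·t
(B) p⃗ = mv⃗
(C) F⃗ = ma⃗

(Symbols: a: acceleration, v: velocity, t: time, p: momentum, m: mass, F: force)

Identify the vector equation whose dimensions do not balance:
(A) a⃗ = v⃗·t

(A) a⃗ = v⃗·t: LHS [L T^-2], RHS [L] ✗ — acceleration is velocity per time; should be v⃗/t
(B) p⃗ = mv⃗: LHS [L M T^-1], RHS [L M T^-1] ✓ — mass (scalar) times velocity (vector)
(C) F⃗ = ma⃗: LHS [L M T^-2], RHS [L M T^-2] ✓ — Force and acceleration are vectors, mass is a scalar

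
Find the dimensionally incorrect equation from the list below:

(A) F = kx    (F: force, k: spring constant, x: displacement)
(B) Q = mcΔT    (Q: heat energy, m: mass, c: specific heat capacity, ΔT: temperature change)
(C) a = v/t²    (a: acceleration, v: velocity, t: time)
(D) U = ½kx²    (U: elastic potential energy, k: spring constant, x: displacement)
(C) a = v/t²

The equation (C) a = v/t² is dimensionally incorrect.

LHS (a): [L T^-2]
RHS (v/t²): [L T^-3] ✗

The dimensions do not match. The other three equations balance.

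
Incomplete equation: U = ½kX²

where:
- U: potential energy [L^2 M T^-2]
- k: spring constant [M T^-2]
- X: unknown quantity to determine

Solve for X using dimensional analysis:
X = x (displacement), dimensions [L]

U has dimensions [L^2 M T^-2]; the rest of the RHS (½k) has dimensions [M T^-2].
So X² must have dimensions [L^2], i.e. X has dimensions [L] — X = x (displacement).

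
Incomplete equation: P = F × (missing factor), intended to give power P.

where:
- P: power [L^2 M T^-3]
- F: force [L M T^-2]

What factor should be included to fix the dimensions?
v (velocity), dimensions [L T^-1]

P has dimensions [L^2 M T^-3] and F has dimensions [L M T^-2].
The missing factor must have dimensions [L^2 M T^-3] / [L M T^-2] = [L T^-1], i.e. velocity (v).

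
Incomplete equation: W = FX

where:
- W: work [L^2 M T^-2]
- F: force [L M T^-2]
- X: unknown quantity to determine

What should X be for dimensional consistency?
X = d (distance), dimensions [L]

W has dimensions [L^2 M T^-2]; the rest of the RHS (F) has dimensions [L M T^-2].
So X must have dimensions [L] — X = d (distance).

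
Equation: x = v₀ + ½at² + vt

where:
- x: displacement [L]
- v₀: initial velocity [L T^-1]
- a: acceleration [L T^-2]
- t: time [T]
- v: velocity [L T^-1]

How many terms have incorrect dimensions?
1

LHS x: [L]
- v₀: [L T^-1] ✗
- ½at²: [L] ✓
- vt: [L] ✓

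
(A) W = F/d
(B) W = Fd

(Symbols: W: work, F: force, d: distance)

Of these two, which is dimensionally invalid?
(A)

(A) W = F/d: LHS [L^2 M T^-2], RHS [M T^-2] ✗
(B) W = Fd: LHS [L^2 M T^-2], RHS [L^2 M T^-2] ✓

Expression (A) W = F/d is dimensionally incorrect.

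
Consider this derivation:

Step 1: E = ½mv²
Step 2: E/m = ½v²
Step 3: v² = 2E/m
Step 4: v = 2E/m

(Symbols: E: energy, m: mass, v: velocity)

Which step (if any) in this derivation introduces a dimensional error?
Step 4

Step 1: E = ½mv² → LHS [L^2 M T^-2], RHS [L^2 M T^-2] ✓
Step 2: E/m = ½v² → LHS [L^2 T^-2], RHS [L^2 T^-2] ✓
Step 3: v² = 2E/m → LHS [L^2 T^-2], RHS [L^2 T^-2] ✓
Step 4: v = 2E/m → LHS [L T^-1], RHS [L^2 T^-2] ✗

The first dimensional inconsistency appears in step 4: v = 2E/m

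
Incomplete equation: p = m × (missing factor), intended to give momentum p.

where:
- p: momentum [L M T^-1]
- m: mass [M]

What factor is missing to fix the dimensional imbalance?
v (velocity), dimensions [L T^-1]

p has dimensions [L M T^-1] and m has dimensions [M].
The missing factor must have dimensions [L M T^-1] / [M] = [L T^-1], i.e. velocity (v).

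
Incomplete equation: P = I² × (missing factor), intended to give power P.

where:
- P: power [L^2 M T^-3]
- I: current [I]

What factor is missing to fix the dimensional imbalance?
R (resistance), dimensions [I^-2 L^2 M T^-3]

P has dimensions [L^2 M T^-3] and I² has dimensions [I^2].
The missing factor must have dimensions [L^2 M T^-3] / [I^2] = [I^-2 L^2 M T^-3], i.e. resistance (R).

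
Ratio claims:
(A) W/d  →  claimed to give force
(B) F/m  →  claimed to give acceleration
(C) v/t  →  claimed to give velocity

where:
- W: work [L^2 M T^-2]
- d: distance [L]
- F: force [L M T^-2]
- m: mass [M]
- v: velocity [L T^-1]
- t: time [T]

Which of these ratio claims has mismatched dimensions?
(C) v/t does not give velocity

(A) W/d: [L M T^-2] = force [L M T^-2] ✓
(B) F/m: [L T^-2] = acceleration [L T^-2] ✓
(C) v/t: [L T^-2] ≠ velocity [L T^-1] ✗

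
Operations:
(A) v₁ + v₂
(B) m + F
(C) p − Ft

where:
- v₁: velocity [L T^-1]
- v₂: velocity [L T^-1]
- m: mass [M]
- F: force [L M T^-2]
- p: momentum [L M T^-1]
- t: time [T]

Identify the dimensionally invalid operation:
(B) m + F

(A) v₁ + v₂: v₁ [L T^-1] and v₂ [L T^-1] — same dimensions ✓
(B) m + F: m [M] and F [L M T^-2] — different dimensions cannot be added/subtracted ✗
(C) p − Ft: p [L M T^-1] and Ft [L M T^-1] — same dimensions ✓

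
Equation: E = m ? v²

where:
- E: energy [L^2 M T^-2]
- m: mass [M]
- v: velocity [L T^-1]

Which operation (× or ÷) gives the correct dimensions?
multiplication (×): E = m × v²

E [L^2 M T^-2]; m [M]; v² [L^2 T^-2].
m × v² → [L^2 M T^-2] ✓
m ÷ v² → [L^-2 M T^2] ✗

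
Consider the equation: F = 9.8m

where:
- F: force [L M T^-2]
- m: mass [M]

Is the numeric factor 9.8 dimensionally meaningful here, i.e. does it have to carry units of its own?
Yes

F has dimensions [L M T^-2], while m alone has dimensions [M]. For the equation to balance, the factor 9.8 must carry dimensions [L T^-2] — it is a dimensional constant (a numerical value of a physical quantity with its units suppressed), not a pure number.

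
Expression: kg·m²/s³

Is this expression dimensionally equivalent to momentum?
No

The expression kg·m²/s³ has dimensions [L^2 M T^-3], but momentum has dimensions [L M T^-1].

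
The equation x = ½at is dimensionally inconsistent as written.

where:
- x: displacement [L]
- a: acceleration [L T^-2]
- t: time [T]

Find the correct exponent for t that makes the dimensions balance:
The exponent of t should be 2: x = ½at^2

The LHS x has dimensions [L]; t has dimensions [T].
As written, the RHS ½at (exponent 1 on t) has dimensions [L T^-1], which does not match.
With exponent 2, the RHS ½at^2 has dimensions [L], matching the LHS.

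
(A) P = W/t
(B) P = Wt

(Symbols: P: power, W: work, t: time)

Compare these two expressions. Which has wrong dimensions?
(B)

(A) P = W/t: LHS [L^2 M T^-3], RHS [L^2 M T^-3] ✓
(B) P = Wt: LHS [L^2 M T^-3], RHS [L^2 M T^-1] ✗

Expression (B) P = Wt is dimensionally incorrect.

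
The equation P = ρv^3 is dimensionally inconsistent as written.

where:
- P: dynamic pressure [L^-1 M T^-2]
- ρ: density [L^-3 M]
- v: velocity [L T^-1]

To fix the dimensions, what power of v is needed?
The exponent of v should be 2: P = ρv^2

The LHS P has dimensions [L^-1 M T^-2]; v has dimensions [L T^-1].
As written, the RHS ρv^3 (exponent 3 on v) has dimensions [M T^-3], which does not match.
With exponent 2, the RHS ρv^2 has dimensions [L^-1 M T^-2], matching the LHS.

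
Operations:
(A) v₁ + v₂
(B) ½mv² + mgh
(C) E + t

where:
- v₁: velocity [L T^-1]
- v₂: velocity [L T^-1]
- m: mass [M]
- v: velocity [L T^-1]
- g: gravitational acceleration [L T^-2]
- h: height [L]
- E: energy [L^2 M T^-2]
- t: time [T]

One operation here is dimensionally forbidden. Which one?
(C) E + t

(A) v₁ + v₂: v₁ [L T^-1] and v₂ [L T^-1] — same dimensions ✓
(B) ½mv² + mgh: ½mv² [L^2 M T^-2] and mgh [L^2 M T^-2] — same dimensions ✓
(C) E + t: E [L^2 M T^-2] and t [T] — different dimensions cannot be added/subtracted ✗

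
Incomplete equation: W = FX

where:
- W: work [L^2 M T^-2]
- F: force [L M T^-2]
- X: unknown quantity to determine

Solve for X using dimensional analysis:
X = d (distance), dimensions [L]

W has dimensions [L^2 M T^-2]; the rest of the RHS (F) has dimensions [L M T^-2].
So X must have dimensions [L] — X = d (distance).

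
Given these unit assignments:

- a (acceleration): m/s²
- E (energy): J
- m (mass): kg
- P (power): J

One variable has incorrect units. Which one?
P

The variable P (power) should have units W, not J.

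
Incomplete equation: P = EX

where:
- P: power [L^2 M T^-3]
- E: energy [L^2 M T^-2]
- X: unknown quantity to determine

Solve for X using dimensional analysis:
X = f (inverse time / frequency (1/t)), dimensions [T^-1]

P has dimensions [L^2 M T^-3]; the rest of the RHS (E) has dimensions [L^2 M T^-2].
So X must have dimensions [T^-1] — X = f (inverse time / frequency (1/t)).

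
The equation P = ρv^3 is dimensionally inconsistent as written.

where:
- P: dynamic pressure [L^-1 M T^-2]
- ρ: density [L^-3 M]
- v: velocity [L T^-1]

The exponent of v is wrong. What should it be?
The exponent of v should be 2: P = ρv^2

The LHS P has dimensions [L^-1 M T^-2]; v has dimensions [L T^-1].
As written, the RHS ρv^3 (exponent 3 on v) has dimensions [M T^-3], which does not match.
With exponent 2, the RHS ρv^2 has dimensions [L^-1 M T^-2], matching the LHS.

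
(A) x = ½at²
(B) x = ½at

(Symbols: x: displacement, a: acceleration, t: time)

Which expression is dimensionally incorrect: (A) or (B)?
(B)

(A) x = ½at²: LHS [L], RHS [L] ✓
(B) x = ½at: LHS [L], RHS [L T^-1] ✗

Expression (B) x = ½at is dimensionally incorrect.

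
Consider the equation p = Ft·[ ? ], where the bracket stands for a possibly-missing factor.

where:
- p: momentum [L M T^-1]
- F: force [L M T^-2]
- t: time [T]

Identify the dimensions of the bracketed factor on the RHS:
Nothing is missing — the bracketed factor must be dimensionless.

p has dimensions [L M T^-1] and Ft already has dimensions [L M T^-1], so p = Ft is dimensionally complete.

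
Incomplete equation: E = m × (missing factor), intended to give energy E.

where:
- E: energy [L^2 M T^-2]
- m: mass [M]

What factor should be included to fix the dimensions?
v² (velocity squared), dimensions [L^2 T^-2]

E has dimensions [L^2 M T^-2] and m has dimensions [M].
The missing factor must have dimensions [L^2 M T^-2] / [M] = [L^2 T^-2], i.e. velocity squared (v²).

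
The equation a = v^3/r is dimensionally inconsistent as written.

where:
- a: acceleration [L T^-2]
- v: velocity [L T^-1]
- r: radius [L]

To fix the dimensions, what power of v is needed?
The exponent of v should be 2: a = v^2/r

The LHS a has dimensions [L T^-2]; v has dimensions [L T^-1].
As written, the RHS v^3/r (exponent 3 on v) has dimensions [L^2 T^-3], which does not match.
With exponent 2, the RHS v^2/r has dimensions [L T^-2], matching the LHS.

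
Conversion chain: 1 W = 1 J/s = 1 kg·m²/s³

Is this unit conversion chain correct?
The chain is correct (no errors).

Correct: Watt is Joule per second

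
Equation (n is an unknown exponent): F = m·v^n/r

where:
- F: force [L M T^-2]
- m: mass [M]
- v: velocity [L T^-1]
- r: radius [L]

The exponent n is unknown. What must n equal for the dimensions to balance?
n = 2

F has dimensions [L M T^-2]; v has dimensions [L T^-1].
The rest of the RHS has dimensions [L^-1 M], so v^n must supply [L^2 T^-2].
With n = 2: m·v^2/r has dimensions [L M T^-2], matching the LHS ✓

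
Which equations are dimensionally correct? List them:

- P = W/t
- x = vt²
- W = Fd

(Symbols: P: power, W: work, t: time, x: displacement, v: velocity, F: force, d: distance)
Dimensionally correct: P = W/t, W = Fd
Dimensionally incorrect: x = vt²
Ordered (correct first, then incorrect): P = W/t, W = Fd, x = vt²

- P = W/t: LHS [L^2 M T^-3], RHS [L^2 M T^-3] → correct ✓
- x = vt²: LHS [L], RHS [L T] → incorrect ✗
- W = Fd: LHS [L^2 M T^-2], RHS [L^2 M T^-2] → correct ✓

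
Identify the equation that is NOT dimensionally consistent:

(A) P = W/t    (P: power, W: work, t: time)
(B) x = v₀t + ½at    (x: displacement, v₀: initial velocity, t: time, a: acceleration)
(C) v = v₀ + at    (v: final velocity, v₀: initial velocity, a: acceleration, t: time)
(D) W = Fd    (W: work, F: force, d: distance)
(B) x = v₀t + ½at

The equation (B) x = v₀t + ½at is dimensionally incorrect.

LHS (x): [L]
RHS terms:
  - v₀t: [L] ✓
  - ½at: [L T^-1] ✗ (does not match LHS)

The dimensions do not match. The other three equations balance.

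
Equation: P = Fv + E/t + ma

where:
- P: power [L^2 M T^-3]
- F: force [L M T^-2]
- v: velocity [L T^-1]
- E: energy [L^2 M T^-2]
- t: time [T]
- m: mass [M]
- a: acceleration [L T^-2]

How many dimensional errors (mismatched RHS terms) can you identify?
1

LHS P: [L^2 M T^-3]
- Fv: [L^2 M T^-3] ✓
- E/t: [L^2 M T^-3] ✓
- ma: [L M T^-2] ✗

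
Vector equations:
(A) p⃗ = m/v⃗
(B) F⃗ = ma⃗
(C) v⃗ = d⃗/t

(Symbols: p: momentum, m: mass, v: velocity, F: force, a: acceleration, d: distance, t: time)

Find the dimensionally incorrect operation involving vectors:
(A) p⃗ = m/v⃗

(A) p⃗ = m/v⃗: LHS [L M T^-1], RHS [L^-1 M T] ✗ — momentum is mass times velocity; should be mv⃗ (and division by a vector is undefined)
(B) F⃗ = ma⃗: LHS [L M T^-2], RHS [L M T^-2] ✓ — Force and acceleration are vectors, mass is a scalar
(C) v⃗ = d⃗/t: LHS [L T^-1], RHS [L T^-1] ✓ — displacement (vector) divided by time (scalar)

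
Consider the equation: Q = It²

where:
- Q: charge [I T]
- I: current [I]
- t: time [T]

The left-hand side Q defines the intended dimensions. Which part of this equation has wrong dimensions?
The right-hand side term It²

Q has dimensions [I T], but It² has dimensions [I T^2], so the term It² is dimensionally wrong for Q.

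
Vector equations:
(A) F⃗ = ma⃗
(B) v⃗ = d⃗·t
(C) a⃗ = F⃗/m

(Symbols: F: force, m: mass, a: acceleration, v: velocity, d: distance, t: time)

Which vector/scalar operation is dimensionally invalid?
(B) v⃗ = d⃗·t

(A) F⃗ = ma⃗: LHS [L M T^-2], RHS [L M T^-2] ✓ — Force and acceleration are vectors, mass is a scalar
(B) v⃗ = d⃗·t: LHS [L T^-1], RHS [L T] ✗ — velocity is displacement per time; should be d⃗/t
(C) a⃗ = F⃗/m: LHS [L T^-2], RHS [L T^-2] ✓ — force (vector) divided by mass (scalar)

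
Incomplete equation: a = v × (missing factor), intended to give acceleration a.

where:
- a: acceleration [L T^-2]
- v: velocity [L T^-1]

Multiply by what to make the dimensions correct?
1/t (inverse time), dimensions [T^-1]

a has dimensions [L T^-2] and v has dimensions [L T^-1].
The missing factor must have dimensions [L T^-2] / [L T^-1] = [T^-1], i.e. inverse time (1/t).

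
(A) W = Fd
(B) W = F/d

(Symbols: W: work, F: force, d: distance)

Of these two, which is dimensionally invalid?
(B)

(A) W = Fd: LHS [L^2 M T^-2], RHS [L^2 M T^-2] ✓
(B) W = F/d: LHS [L^2 M T^-2], RHS [M T^-2] ✗

Expression (B) W = F/d is dimensionally incorrect.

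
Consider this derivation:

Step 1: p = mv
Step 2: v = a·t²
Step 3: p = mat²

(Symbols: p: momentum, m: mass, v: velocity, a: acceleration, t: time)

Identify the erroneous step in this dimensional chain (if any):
Step 2

Step 1: p = mv → LHS [L M T^-1], RHS [L M T^-1] ✓
Step 2: v = a·t² → LHS [L T^-1], RHS [L] ✗

The first dimensional inconsistency appears in step 2: v = a·t²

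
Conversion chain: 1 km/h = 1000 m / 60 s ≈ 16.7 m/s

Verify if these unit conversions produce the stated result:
The chain is incorrect (it contains an error).

Incorrect: 1 h = 3600 s, not 60 s (1 km/h ≈ 0.278 m/s)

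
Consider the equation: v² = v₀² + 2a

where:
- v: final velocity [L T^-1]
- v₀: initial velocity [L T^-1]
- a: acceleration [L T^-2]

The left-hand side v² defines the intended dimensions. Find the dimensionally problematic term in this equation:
The term 2a

Checking each RHS term against the LHS:
- v₀²: [L^2 T^-2] — matches v² [L^2 T^-2] ✓
- 2a: [L T^-2] — does NOT match v² [L^2 T^-2] ✗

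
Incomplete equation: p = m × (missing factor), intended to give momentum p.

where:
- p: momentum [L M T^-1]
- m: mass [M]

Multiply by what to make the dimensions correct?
v (velocity), dimensions [L T^-1]

p has dimensions [L M T^-1] and m has dimensions [M].
The missing factor must have dimensions [L M T^-1] / [M] = [L T^-1], i.e. velocity (v).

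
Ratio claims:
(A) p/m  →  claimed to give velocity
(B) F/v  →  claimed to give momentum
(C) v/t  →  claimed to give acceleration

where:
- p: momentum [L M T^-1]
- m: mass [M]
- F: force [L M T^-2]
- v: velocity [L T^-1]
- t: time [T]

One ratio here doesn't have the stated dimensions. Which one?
(B) F/v does not give momentum

(A) p/m: [L T^-1] = velocity [L T^-1] ✓
(B) F/v: [M T^-1] ≠ momentum [L M T^-1] ✗
(C) v/t: [L T^-2] = acceleration [L T^-2] ✓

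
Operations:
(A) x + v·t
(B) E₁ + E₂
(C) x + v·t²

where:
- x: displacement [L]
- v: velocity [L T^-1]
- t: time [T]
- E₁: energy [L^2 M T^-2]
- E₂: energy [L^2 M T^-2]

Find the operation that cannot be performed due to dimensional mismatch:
(C) x + v·t²

(A) x + v·t: x [L] and v·t [L] — same dimensions ✓
(B) E₁ + E₂: E₁ [L^2 M T^-2] and E₂ [L^2 M T^-2] — same dimensions ✓
(C) x + v·t²: x [L] and v·t² [L T] — different dimensions cannot be added/subtracted ✗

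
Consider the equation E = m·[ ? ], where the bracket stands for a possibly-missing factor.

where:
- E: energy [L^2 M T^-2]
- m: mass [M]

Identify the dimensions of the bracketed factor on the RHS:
[L^2 T^-2] — velocity squared (e.g. v²)

E has dimensions [L^2 M T^-2]; m has dimensions [M].
The bracketed factor must supply [L^2 M T^-2] / [M] = [L^2 T^-2].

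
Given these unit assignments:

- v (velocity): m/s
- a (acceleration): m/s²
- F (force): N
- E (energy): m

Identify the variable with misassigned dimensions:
E

The variable E (energy) should have units J, not m.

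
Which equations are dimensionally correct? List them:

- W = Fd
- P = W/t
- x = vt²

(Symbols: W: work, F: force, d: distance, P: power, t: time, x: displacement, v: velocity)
Dimensionally correct: W = Fd, P = W/t
Dimensionally incorrect: x = vt²
Ordered (correct first, then incorrect): W = Fd, P = W/t, x = vt²

- W = Fd: LHS [L^2 M T^-2], RHS [L^2 M T^-2] → correct ✓
- P = W/t: LHS [L^2 M T^-3], RHS [L^2 M T^-3] → correct ✓
- x = vt²: LHS [L], RHS [L T] → incorrect ✗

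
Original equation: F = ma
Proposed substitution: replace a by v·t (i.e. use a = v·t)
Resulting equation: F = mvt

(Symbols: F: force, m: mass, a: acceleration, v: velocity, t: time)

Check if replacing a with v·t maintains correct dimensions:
No

[a] = [L T^-2] and [v·t] = [L]. These differ, so the substitution replaces a quantity by one of different dimensions and the result F = mvt has LHS [L M T^-2] vs RHS [L M] — inconsistent.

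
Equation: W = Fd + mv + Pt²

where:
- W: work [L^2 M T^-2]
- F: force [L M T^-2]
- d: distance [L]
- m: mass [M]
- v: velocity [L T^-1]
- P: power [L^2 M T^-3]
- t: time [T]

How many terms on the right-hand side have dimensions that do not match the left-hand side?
2

LHS W: [L^2 M T^-2]
- Fd: [L^2 M T^-2] ✓
- mv: [L M T^-1] ✗
- Pt²: [L^2 M T^-1] ✗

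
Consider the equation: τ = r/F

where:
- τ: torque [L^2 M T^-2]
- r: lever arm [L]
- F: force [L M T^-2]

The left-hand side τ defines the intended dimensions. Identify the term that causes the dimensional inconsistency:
The right-hand side term r/F

τ has dimensions [L^2 M T^-2], but r/F has dimensions [M^-1 T^2], so the term r/F is dimensionally wrong for τ.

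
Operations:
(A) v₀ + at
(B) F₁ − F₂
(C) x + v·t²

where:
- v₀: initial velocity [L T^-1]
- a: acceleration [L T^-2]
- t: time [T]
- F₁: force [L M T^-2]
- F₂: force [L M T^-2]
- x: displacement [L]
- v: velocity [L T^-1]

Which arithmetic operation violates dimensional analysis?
(C) x + v·t²

(A) v₀ + at: v₀ [L T^-1] and at [L T^-1] — same dimensions ✓
(B) F₁ − F₂: F₁ [L M T^-2] and F₂ [L M T^-2] — same dimensions ✓
(C) x + v·t²: x [L] and v·t² [L T] — different dimensions cannot be added/subtracted ✗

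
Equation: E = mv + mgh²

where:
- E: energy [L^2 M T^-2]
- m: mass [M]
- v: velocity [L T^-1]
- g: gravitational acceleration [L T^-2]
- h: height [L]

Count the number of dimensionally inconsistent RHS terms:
2

LHS E: [L^2 M T^-2]
- mv: [L M T^-1] ✗
- mgh²: [L^3 M T^-2] ✗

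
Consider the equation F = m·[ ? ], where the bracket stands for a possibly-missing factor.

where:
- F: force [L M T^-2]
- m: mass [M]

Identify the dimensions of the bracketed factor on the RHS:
[L T^-2] — acceleration (e.g. a)

F has dimensions [L M T^-2]; m has dimensions [M].
The bracketed factor must supply [L M T^-2] / [M] = [L T^-2].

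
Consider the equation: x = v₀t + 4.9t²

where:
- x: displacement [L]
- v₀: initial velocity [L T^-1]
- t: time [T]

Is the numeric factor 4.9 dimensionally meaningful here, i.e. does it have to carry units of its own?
Yes

x has dimensions [L], while t² alone has dimensions [T^2]. For the equation to balance, the factor 4.9 must carry dimensions [L T^-2] — it is a dimensional constant (a numerical value of a physical quantity with its units suppressed), not a pure number.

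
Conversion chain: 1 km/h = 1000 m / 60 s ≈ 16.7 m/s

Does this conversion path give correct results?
The chain is incorrect (it contains an error).

Incorrect: 1 h = 3600 s, not 60 s (1 km/h ≈ 0.278 m/s)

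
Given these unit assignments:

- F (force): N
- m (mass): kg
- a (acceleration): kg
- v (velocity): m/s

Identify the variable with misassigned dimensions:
a

The variable a (acceleration) should have units m/s², not kg.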